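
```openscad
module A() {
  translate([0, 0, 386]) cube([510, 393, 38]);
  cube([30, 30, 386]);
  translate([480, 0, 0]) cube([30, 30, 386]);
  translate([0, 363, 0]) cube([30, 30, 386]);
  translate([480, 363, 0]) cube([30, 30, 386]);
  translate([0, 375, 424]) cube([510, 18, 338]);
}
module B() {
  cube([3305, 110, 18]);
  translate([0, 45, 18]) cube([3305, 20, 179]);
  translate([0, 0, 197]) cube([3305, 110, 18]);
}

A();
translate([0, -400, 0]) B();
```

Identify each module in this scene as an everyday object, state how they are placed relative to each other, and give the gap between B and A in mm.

A is a chair. B is an I-beam. The I-beam is on the floor beside the chair on its −y side. The gap between the I-beam and the chair is 290 mm.

The I-beam's nearest face is 290 mm from the chair's −y face.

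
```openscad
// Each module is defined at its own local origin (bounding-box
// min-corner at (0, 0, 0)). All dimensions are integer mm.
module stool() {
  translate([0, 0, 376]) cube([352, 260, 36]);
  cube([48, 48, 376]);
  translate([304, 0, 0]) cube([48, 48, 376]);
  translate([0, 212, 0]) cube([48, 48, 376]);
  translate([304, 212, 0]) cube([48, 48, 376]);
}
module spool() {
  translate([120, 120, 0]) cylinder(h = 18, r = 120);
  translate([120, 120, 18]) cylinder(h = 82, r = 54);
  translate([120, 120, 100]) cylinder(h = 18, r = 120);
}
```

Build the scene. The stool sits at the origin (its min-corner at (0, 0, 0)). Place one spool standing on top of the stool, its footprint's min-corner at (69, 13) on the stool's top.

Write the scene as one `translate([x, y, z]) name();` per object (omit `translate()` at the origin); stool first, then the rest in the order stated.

stool();
translate([69, 13, 412]) spool();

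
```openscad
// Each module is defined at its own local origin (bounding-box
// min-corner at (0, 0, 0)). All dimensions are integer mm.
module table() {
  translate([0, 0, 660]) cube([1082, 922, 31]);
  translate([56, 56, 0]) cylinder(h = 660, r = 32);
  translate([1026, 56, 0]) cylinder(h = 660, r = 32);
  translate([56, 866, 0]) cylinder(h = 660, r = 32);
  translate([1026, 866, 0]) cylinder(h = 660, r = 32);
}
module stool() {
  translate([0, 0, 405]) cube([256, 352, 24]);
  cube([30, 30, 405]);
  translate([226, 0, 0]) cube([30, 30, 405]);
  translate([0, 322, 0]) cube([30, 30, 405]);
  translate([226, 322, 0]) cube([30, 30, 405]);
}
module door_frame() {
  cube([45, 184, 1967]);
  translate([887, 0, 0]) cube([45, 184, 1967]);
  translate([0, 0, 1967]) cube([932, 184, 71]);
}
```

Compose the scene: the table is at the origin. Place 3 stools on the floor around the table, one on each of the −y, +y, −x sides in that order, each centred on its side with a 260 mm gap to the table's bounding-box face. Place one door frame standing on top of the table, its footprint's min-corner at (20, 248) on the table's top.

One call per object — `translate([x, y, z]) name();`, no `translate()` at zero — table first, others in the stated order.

table();
translate([413, -612, 0]) stool();
translate([413, 1182, 0]) stool();
translate([-516, 285, 0]) stool();
translate([20, 248, 691]) door_frame();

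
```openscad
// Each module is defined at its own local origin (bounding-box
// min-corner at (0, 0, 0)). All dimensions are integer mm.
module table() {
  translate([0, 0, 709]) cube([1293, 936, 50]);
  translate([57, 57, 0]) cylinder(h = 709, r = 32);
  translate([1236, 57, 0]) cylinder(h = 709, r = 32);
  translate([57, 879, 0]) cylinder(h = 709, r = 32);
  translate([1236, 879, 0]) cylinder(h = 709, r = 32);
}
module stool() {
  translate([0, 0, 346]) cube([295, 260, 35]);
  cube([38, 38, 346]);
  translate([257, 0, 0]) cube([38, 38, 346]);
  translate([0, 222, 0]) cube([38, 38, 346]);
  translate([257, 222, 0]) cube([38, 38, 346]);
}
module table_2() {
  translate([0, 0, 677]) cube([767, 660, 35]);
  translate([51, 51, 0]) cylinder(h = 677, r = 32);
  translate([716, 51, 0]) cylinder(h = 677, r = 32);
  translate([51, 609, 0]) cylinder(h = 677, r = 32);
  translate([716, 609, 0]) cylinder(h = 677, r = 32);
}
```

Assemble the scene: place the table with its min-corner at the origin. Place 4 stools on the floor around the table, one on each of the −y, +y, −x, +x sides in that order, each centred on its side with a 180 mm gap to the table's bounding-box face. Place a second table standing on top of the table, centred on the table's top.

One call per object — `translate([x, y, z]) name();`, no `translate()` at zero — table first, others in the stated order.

table();
translate([499, -440, 0]) stool();
translate([499, 1116, 0]) stool();
translate([-475, 338, 0]) stool();
translate([1473, 338, 0]) stool();
translate([263, 138, 759]) table_2();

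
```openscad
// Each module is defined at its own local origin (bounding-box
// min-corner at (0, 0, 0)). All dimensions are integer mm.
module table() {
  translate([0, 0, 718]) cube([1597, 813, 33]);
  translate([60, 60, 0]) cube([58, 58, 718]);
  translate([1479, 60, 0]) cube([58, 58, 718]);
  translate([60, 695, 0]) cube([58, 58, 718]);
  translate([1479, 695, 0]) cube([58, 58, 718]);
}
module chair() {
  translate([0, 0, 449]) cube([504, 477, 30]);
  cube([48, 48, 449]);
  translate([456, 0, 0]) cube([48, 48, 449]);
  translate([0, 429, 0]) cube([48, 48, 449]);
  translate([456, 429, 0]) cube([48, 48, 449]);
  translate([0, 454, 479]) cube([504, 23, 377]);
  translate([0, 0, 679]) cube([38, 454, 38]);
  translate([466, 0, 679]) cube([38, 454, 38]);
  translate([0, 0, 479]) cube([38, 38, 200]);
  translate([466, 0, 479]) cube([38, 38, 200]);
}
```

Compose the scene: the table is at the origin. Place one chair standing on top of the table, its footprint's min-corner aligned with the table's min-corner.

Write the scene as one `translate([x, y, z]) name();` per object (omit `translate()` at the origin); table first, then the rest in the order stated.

table();
translate([0, 0, 751]) chair();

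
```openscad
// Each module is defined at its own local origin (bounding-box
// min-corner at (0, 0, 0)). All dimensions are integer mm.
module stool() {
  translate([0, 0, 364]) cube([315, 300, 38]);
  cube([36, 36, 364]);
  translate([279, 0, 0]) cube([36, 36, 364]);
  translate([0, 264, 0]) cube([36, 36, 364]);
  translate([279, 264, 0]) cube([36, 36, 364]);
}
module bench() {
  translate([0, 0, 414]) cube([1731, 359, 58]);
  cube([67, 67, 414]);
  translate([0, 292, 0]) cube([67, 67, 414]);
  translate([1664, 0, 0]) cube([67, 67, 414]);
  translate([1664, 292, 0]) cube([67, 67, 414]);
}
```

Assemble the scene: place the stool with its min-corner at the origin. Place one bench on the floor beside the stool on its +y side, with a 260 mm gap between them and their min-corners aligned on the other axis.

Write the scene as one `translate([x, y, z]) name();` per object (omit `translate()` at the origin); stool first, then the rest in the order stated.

stool();
translate([0, 560, 0]) bench();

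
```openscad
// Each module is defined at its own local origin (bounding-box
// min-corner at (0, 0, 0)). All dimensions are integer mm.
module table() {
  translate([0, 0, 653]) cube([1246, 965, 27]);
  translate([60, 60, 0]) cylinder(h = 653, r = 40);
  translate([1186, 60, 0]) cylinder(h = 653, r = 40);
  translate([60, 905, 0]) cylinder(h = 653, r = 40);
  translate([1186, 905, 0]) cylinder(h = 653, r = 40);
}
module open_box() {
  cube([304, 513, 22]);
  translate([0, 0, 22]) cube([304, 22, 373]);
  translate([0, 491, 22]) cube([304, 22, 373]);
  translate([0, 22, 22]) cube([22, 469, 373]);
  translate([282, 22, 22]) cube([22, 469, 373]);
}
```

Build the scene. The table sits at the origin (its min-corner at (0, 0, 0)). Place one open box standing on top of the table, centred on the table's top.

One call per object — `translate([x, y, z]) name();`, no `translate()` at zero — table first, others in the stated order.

table();
translate([471, 226, 680]) open_box();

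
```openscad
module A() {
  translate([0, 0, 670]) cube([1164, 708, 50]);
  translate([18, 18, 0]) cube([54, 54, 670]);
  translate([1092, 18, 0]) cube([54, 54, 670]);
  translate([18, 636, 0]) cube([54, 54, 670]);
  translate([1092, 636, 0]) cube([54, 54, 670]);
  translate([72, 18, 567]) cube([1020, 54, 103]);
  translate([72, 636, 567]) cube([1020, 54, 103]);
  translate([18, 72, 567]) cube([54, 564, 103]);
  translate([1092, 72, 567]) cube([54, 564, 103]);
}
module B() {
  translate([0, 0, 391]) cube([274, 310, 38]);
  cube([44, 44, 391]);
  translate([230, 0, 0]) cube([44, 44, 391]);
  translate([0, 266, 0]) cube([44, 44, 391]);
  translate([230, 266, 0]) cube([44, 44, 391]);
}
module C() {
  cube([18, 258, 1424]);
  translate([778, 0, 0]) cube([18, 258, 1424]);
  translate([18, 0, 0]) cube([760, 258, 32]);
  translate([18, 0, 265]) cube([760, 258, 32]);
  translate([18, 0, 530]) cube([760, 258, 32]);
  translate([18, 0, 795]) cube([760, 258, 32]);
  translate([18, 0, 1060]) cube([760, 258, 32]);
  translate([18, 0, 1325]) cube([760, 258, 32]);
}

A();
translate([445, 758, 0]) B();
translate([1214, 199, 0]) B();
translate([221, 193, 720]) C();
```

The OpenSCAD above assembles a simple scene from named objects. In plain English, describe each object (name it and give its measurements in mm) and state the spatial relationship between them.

A is a table: top 1164 mm (x) × 708 mm (y), 50 mm thick, upper face at z = 720 mm, on four 54×54 mm square legs, each inset 18 mm from the nearest pair of top edges, running from z = 0 to the bottom of the top. Four apron rails, 54 mm thick and 103 mm tall, run between adjacent legs with their top edges flush with the underside of the top and their outer faces flush with the legs' outer faces.

B is a simple wooden stool: a rectangular seat 274 mm (x) by 310 mm (y), 38 mm thick, top face at z = 429 mm, on four square legs, each 44×44 mm in cross-section. The legs rest on z = 0, each flush with a corner of the seat.

C is a bookshelf 796 mm wide overall, 258 mm deep and 1424 mm tall. The two sides are 18 mm thick vertical panels. 6 horizontal shelves of 32 mm thickness span between the inner faces of the sides; the lowest shelf sits on the floor and shelves are stacked with a clear vertical gap of 233 mm between each pair.

Two stools sit around the table at the +y, +x sides. The bookshelf is on top of the table.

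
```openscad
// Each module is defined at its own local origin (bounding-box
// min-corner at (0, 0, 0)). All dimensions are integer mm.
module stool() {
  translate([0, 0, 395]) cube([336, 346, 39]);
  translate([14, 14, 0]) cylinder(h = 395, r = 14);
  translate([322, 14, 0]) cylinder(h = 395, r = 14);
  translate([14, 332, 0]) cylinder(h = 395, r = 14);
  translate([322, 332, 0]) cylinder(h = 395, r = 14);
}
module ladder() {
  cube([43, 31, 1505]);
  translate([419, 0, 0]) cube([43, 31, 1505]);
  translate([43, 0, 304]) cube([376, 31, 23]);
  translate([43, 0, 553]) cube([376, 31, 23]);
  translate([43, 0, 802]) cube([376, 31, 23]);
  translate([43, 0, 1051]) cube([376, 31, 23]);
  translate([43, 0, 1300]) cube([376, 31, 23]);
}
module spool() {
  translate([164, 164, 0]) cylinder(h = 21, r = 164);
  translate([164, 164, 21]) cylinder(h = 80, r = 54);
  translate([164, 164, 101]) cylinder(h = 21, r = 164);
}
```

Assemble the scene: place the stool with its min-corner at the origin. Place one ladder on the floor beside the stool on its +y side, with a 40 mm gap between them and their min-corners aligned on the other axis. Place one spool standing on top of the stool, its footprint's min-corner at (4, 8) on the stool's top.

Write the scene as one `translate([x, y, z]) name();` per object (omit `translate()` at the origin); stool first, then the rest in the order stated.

stool();
translate([0, 386, 0]) ladder();
translate([4, 8, 434]) spool();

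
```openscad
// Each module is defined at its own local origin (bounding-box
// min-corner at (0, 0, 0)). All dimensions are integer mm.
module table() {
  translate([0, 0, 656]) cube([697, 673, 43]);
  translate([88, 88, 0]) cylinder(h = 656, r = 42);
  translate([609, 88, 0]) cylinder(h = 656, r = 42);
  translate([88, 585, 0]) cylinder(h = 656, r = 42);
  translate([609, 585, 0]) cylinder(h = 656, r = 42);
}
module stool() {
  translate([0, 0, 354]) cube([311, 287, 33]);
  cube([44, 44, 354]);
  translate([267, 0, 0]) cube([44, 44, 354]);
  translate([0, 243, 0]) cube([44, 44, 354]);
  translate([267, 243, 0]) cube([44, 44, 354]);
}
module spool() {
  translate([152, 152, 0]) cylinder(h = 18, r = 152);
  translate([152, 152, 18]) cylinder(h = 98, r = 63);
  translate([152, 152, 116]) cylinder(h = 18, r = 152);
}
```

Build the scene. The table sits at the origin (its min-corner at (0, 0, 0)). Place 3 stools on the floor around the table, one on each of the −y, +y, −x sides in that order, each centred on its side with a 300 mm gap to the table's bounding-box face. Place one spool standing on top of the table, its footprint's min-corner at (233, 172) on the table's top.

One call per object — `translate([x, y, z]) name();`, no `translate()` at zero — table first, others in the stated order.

table();
translate([193, -587, 0]) stool();
translate([193, 973, 0]) stool();
translate([-611, 193, 0]) stool();
translate([233, 172, 699]) spool();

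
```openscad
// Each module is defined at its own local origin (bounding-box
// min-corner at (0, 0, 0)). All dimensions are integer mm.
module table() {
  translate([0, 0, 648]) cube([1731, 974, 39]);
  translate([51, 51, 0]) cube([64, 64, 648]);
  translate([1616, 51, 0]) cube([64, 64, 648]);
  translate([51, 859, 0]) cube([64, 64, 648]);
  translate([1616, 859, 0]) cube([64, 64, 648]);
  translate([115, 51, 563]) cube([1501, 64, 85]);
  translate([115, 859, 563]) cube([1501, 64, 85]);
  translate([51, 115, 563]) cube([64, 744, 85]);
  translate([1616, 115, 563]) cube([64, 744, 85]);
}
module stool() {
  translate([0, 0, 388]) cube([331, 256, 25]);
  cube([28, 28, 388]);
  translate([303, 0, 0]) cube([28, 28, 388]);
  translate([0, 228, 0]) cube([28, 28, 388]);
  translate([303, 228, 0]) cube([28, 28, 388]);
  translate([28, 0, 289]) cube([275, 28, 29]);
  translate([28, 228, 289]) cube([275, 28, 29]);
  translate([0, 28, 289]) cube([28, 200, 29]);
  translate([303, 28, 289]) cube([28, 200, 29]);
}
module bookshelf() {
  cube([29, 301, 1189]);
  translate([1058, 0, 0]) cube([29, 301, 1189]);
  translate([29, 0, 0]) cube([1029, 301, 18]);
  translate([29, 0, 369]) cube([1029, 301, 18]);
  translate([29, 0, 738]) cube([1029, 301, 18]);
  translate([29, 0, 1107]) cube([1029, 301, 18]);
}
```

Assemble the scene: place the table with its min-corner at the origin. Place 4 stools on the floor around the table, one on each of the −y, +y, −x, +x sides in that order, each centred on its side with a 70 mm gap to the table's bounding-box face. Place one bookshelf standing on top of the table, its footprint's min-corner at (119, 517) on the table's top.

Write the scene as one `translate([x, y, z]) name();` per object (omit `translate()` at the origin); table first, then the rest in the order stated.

table();
translate([700, -326, 0]) stool();
translate([700, 1044, 0]) stool();
translate([-401, 359, 0]) stool();
translate([1801, 359, 0]) stool();
translate([119, 517, 687]) bookshelf();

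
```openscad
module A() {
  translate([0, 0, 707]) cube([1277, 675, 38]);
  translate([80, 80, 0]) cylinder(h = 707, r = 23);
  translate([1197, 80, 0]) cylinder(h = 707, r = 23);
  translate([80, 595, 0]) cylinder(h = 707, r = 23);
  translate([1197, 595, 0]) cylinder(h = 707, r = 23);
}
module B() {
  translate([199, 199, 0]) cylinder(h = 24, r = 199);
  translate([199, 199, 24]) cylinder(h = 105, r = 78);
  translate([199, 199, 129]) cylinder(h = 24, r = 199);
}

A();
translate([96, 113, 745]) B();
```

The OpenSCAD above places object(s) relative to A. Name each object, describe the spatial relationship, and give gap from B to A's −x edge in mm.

The spool's min-x is at 96; the table's min-x is 0; gap = 96 mm.

A is a table. B is a spool. The spool is on top of the table. The gap from the spool to the table's −x edge is 96 mm.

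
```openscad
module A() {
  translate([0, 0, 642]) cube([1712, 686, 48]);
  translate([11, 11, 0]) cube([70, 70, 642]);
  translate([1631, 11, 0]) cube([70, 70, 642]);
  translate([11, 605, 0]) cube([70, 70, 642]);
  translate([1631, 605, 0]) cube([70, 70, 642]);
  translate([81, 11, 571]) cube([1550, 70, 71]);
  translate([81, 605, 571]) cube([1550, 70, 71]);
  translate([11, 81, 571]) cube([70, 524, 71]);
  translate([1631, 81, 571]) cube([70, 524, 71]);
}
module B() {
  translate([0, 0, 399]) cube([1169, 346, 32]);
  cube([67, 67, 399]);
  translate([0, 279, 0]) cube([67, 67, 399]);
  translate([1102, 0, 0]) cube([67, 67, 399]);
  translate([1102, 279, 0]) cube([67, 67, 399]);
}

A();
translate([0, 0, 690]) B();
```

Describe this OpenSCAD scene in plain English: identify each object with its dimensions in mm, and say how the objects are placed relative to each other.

A is a rectangular dining table. The top is 1712×686×48 mm with its upper surface at z = 690 mm. It stands on four 70×70 mm square legs, each inset 11 mm from the nearest pair of top edges, running from the floor to the underside of the top. Four apron rails, 70 mm thick and 71 mm tall, run between adjacent legs with their top edges flush with the underside of the top and their outer faces flush with the legs' outer faces.

B is a bench: a 1169×346 mm seat slab, 32 mm thick, top at z = 431 mm, on four 67×67 mm square legs flush with the seat corners and standing on z = 0.

The bench is on top of the table.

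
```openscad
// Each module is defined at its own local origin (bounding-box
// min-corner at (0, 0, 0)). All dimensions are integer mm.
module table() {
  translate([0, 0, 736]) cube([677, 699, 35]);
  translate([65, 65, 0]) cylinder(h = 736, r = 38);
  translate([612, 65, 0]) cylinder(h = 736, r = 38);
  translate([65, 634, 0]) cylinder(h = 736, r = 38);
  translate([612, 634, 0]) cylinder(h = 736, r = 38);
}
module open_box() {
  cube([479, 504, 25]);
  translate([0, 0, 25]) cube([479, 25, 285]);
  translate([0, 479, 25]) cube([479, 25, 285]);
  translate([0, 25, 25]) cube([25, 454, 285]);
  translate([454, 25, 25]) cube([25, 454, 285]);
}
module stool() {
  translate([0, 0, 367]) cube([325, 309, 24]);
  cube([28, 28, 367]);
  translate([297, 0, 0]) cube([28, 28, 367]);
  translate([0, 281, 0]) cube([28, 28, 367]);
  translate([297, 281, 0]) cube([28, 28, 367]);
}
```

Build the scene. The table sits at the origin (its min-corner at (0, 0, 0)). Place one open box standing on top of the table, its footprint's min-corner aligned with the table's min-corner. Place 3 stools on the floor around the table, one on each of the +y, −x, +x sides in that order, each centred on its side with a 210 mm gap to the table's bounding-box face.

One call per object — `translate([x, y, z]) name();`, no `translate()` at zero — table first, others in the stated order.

table();
translate([0, 0, 771]) open_box();
translate([176, 909, 0]) stool();
translate([-535, 195, 0]) stool();
translate([887, 195, 0]) stool();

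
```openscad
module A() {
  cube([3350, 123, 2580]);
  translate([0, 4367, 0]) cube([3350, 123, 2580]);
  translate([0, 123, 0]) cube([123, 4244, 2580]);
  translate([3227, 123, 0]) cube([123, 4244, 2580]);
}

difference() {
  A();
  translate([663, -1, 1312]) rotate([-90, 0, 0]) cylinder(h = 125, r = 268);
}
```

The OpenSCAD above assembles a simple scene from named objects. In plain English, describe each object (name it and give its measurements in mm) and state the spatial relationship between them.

A is a box-shaped house frame (walls only): outside footprint 3350×4490 mm, wall height 2580 mm, wall thickness 123 mm. The two y-facing walls run the full x-width; the two x-facing walls fit between the inner faces of the y-facing walls.

The house frame has a circular hole of radius 268 mm through its front wall, centred at (x = 663, z = 1312).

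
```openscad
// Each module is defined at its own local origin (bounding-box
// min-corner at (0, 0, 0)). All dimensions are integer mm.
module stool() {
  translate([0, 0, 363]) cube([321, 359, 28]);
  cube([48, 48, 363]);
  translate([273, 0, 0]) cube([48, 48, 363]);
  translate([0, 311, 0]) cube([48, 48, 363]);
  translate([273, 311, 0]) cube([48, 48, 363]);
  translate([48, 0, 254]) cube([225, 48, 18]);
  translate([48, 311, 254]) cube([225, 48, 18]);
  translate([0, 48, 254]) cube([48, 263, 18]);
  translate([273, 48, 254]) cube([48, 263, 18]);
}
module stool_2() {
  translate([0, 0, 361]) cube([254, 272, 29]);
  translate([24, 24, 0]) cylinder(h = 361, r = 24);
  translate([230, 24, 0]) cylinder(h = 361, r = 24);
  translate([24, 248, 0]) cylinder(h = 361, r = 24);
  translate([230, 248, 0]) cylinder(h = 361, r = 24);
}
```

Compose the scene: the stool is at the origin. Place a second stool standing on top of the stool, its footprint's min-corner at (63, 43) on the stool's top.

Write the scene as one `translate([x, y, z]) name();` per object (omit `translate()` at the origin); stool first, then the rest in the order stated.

stool();
translate([63, 43, 391]) stool_2();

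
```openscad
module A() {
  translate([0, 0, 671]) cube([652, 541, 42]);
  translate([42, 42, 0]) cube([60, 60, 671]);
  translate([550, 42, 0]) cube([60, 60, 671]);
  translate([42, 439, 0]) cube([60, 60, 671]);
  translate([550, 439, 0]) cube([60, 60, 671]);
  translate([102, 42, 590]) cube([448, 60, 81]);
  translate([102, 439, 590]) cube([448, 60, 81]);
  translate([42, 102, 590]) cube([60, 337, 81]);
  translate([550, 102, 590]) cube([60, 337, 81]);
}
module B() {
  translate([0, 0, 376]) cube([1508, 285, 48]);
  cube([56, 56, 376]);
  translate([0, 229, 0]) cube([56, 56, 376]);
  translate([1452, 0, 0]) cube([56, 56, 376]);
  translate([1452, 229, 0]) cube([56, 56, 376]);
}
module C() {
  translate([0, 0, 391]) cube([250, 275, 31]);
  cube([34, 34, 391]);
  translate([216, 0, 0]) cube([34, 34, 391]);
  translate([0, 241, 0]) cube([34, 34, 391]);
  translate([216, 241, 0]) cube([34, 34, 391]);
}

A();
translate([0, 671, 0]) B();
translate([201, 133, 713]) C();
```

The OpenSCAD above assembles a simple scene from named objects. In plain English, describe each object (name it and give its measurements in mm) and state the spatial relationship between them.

A is a table: top 652 mm (x) × 541 mm (y), 42 mm thick, upper face at z = 713 mm, on four 60×60 mm square legs, each inset 42 mm from the nearest pair of top edges, running from z = 0 to the bottom of the top. Four apron rails, 60 mm thick and 81 mm tall, run between adjacent legs with their top edges flush with the underside of the top and their outer faces flush with the legs' outer faces.

B is a bench: a 1508×285 mm seat slab, 48 mm thick, top at z = 424 mm, on four 56×56 mm square legs flush with the seat corners and standing on z = 0.

C is a four-legged stool. The seat is 250×275 mm, 31 mm thick, top at z = 422 mm. It stands on four square legs, each 34×34 mm in cross-section, from z = 0 to the seat underside, each flush with a corner of the seat.

The bench is on the floor beside the table on its +y side. The stool is on top of the table, centred.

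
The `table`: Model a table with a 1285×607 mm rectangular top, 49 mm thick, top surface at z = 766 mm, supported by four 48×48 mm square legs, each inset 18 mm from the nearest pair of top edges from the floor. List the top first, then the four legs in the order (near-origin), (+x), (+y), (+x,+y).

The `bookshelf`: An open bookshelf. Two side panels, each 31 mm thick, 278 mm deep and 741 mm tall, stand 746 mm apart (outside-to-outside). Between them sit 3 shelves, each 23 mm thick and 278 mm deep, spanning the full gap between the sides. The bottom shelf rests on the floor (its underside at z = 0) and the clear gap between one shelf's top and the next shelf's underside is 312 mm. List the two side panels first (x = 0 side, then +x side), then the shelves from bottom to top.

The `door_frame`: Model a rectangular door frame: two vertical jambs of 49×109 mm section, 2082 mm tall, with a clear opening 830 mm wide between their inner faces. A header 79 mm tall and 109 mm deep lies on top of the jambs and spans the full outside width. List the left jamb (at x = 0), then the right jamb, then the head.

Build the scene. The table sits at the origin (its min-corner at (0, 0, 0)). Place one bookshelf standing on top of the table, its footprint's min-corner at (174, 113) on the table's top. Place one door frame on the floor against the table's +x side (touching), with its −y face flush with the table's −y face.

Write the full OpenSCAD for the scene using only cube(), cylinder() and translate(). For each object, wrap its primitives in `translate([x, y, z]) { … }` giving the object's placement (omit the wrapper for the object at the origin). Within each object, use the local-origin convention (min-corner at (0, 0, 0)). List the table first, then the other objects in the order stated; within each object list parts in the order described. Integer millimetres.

translate([0, 0, 717]) cube([1285, 607, 49]);
translate([18, 18, 0]) cube([48, 48, 717]);
translate([1219, 18, 0]) cube([48, 48, 717]);
translate([18, 541, 0]) cube([48, 48, 717]);
translate([1219, 541, 0]) cube([48, 48, 717]);
translate([174, 113, 766]) {
  cube([31, 278, 741]);
  translate([715, 0, 0]) cube([31, 278, 741]);
  translate([31, 0, 0]) cube([684, 278, 23]);
  translate([31, 0, 335]) cube([684, 278, 23]);
  translate([31, 0, 670]) cube([684, 278, 23]);
}
translate([1285, 0, 0]) {
  cube([49, 109, 2082]);
  translate([879, 0, 0]) cube([49, 109, 2082]);
  translate([0, 0, 2082]) cube([928, 109, 79]);
}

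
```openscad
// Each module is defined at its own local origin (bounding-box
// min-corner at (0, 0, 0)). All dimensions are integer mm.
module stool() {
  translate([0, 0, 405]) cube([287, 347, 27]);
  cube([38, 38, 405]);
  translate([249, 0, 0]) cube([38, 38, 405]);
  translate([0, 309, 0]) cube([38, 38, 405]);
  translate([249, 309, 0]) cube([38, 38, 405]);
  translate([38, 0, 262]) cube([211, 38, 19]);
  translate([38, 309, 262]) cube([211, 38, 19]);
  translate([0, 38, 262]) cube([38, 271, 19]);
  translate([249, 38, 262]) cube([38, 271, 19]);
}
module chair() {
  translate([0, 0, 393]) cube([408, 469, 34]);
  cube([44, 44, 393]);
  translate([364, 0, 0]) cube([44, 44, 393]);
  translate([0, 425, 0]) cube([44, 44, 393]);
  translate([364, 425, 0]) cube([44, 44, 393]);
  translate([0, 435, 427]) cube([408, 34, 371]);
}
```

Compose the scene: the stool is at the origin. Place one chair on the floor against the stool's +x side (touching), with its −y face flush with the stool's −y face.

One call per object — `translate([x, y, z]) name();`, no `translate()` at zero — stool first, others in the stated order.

stool();
translate([287, 0, 0]) chair();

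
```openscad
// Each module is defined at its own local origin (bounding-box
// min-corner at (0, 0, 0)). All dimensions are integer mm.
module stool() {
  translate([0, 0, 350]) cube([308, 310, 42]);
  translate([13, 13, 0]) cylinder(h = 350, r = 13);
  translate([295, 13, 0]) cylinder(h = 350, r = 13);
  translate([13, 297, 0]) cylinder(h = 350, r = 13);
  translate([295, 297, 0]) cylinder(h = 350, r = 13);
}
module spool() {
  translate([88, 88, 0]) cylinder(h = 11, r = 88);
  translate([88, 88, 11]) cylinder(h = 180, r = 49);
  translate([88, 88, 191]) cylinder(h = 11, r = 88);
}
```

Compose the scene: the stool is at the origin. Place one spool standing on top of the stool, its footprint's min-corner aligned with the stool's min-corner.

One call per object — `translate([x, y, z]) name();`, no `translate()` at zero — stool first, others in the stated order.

stool();
translate([0, 0, 392]) spool();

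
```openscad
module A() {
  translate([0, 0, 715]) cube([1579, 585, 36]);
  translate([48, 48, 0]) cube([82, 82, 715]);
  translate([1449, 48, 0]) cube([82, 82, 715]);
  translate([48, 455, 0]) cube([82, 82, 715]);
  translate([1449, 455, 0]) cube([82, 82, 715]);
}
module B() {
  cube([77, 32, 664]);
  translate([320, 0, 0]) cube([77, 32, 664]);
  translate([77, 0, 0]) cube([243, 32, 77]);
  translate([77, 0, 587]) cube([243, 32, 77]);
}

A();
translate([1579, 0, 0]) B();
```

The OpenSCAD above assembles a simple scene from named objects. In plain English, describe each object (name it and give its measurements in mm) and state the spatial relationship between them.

A is a table: top 1579 mm (x) × 585 mm (y), 36 mm thick, upper face at z = 751 mm, on four 82×82 mm square legs, each inset 48 mm from the nearest pair of top edges, running from z = 0 to the bottom of the top.

B is a picture frame with a 243×510 mm rectangular opening (x by z) and a uniform 77 mm border on every side. Frame depth is 32 mm along y. It is built from two vertical stiles running the full outside height and two horizontal rails spanning the gap between the stiles.

The picture frame is against the table's +x side, with their −y faces flush.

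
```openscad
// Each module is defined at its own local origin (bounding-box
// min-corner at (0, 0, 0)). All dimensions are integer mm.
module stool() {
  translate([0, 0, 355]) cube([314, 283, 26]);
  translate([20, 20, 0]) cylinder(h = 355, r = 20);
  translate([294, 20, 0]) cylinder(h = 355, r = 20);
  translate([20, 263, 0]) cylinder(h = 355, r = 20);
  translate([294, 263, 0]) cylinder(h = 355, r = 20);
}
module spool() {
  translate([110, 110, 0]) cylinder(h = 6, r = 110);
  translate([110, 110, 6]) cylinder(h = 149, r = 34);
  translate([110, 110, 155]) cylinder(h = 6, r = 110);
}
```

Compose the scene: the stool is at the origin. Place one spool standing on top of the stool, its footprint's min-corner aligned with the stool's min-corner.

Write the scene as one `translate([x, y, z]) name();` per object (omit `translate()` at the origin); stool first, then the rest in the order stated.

stool();
translate([0, 0, 381]) spool();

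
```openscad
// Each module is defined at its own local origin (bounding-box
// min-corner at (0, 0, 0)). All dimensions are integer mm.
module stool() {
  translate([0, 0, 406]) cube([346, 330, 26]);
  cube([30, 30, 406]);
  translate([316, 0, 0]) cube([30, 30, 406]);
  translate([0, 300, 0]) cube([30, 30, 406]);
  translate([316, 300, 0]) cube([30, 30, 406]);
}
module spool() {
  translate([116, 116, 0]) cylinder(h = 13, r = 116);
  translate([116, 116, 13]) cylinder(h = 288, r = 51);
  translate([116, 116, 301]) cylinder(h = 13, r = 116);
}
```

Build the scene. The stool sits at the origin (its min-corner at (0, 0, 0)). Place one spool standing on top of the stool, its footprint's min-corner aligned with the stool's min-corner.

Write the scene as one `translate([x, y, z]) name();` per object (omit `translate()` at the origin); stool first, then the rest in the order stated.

stool();
translate([0, 0, 432]) spool();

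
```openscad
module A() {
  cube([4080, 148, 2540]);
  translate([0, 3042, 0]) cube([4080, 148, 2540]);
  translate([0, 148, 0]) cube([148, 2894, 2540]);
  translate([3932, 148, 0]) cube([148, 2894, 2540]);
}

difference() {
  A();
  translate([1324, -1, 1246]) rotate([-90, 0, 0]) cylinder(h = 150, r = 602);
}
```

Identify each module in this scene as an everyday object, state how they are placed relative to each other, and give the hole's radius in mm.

The subtracted cylinder has r = 602 mm.

A is a house frame. The house frame has a circular hole through its front wall. The hole's radius is 602 mm.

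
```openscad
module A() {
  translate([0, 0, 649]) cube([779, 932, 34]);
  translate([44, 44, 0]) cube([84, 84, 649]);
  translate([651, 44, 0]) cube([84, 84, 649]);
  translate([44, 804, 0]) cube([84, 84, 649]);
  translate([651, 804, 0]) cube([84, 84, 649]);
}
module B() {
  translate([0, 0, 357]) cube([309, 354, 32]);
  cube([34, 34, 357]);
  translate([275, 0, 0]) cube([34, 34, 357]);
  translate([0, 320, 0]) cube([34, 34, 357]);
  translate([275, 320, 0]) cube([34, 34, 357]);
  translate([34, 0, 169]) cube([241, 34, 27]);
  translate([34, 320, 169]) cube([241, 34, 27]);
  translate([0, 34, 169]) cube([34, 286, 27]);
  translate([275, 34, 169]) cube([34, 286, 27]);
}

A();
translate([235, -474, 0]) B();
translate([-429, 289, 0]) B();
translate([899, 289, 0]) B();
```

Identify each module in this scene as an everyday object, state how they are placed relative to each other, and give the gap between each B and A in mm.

A is a table. B is a stool. Three stools sit around the table at the −y, −x, +x sides. The gap between each stool and the table is 120 mm.

Each stool's nearest face is 120 mm from the table's bounding box.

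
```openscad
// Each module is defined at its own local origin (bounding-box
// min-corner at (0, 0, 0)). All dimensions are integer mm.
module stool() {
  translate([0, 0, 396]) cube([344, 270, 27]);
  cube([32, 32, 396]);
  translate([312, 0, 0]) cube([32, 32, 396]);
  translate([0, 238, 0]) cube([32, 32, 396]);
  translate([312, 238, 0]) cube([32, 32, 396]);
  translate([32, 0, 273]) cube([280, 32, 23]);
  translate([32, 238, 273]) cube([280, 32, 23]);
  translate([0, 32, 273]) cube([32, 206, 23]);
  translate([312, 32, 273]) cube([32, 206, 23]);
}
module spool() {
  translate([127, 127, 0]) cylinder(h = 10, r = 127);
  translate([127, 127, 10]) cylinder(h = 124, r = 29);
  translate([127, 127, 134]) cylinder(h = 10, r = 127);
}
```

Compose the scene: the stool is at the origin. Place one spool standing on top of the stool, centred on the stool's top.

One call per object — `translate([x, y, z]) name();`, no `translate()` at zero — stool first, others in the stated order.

stool();
translate([45, 8, 423]) spool();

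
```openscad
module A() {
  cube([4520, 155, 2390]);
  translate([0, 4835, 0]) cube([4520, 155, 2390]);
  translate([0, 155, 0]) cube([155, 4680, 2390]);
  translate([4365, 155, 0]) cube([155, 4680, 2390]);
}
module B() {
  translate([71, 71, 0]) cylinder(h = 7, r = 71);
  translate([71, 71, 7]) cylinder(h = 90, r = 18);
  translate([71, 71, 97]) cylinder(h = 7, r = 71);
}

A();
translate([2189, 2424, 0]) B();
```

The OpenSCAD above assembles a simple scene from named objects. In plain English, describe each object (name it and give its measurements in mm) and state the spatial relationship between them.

A is a box-shaped house frame (walls only): outside footprint 4520×4990 mm, wall height 2390 mm, wall thickness 155 mm. The two y-facing walls run the full x-width; the two x-facing walls fit between the inner faces of the y-facing walls.

B is a spool: two coaxial disc flanges of radius 71 mm and thickness 7 mm, joined by a core cylinder of radius 18 mm and height 90 mm. The lower flange rests on z = 0 and the three cylinders share a vertical axis.

The spool sits inside the house frame, centred.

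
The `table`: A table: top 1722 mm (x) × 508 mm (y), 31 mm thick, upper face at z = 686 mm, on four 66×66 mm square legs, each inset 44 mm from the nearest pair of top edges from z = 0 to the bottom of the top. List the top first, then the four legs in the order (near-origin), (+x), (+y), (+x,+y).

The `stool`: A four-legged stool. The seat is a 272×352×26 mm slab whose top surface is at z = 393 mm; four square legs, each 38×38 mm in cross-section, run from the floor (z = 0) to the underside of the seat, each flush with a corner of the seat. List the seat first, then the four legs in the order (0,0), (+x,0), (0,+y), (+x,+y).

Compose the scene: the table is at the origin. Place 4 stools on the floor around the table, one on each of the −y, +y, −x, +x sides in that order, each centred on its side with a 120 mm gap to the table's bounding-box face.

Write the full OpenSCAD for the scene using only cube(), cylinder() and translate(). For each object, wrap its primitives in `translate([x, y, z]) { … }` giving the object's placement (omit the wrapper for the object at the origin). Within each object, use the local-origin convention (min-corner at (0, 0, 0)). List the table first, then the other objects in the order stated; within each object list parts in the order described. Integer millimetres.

translate([0, 0, 655]) cube([1722, 508, 31]);
translate([44, 44, 0]) cube([66, 66, 655]);
translate([1612, 44, 0]) cube([66, 66, 655]);
translate([44, 398, 0]) cube([66, 66, 655]);
translate([1612, 398, 0]) cube([66, 66, 655]);
translate([725, -472, 0]) {
  translate([0, 0, 367]) cube([272, 352, 26]);
  cube([38, 38, 367]);
  translate([234, 0, 0]) cube([38, 38, 367]);
  translate([0, 314, 0]) cube([38, 38, 367]);
  translate([234, 314, 0]) cube([38, 38, 367]);
}
translate([725, 628, 0]) {
  translate([0, 0, 367]) cube([272, 352, 26]);
  cube([38, 38, 367]);
  translate([234, 0, 0]) cube([38, 38, 367]);
  translate([0, 314, 0]) cube([38, 38, 367]);
  translate([234, 314, 0]) cube([38, 38, 367]);
}
translate([-392, 78, 0]) {
  translate([0, 0, 367]) cube([272, 352, 26]);
  cube([38, 38, 367]);
  translate([234, 0, 0]) cube([38, 38, 367]);
  translate([0, 314, 0]) cube([38, 38, 367]);
  translate([234, 314, 0]) cube([38, 38, 367]);
}
translate([1842, 78, 0]) {
  translate([0, 0, 367]) cube([272, 352, 26]);
  cube([38, 38, 367]);
  translate([234, 0, 0]) cube([38, 38, 367]);
  translate([0, 314, 0]) cube([38, 38, 367]);
  translate([234, 314, 0]) cube([38, 38, 367]);
}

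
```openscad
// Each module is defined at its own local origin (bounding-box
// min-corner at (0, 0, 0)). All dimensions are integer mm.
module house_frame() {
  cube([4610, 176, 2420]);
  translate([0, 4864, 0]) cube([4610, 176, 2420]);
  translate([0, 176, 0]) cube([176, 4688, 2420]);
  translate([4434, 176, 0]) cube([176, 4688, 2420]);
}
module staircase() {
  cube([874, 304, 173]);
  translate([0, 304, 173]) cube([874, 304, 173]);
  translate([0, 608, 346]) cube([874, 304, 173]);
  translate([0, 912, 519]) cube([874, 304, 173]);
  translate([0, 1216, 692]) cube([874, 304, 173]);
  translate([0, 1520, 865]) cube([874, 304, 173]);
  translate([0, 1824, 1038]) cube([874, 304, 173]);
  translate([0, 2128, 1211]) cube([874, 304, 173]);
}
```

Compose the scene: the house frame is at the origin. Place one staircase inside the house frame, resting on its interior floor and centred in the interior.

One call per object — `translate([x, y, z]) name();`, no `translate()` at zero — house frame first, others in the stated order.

house_frame();
translate([1868, 1304, 0]) staircase();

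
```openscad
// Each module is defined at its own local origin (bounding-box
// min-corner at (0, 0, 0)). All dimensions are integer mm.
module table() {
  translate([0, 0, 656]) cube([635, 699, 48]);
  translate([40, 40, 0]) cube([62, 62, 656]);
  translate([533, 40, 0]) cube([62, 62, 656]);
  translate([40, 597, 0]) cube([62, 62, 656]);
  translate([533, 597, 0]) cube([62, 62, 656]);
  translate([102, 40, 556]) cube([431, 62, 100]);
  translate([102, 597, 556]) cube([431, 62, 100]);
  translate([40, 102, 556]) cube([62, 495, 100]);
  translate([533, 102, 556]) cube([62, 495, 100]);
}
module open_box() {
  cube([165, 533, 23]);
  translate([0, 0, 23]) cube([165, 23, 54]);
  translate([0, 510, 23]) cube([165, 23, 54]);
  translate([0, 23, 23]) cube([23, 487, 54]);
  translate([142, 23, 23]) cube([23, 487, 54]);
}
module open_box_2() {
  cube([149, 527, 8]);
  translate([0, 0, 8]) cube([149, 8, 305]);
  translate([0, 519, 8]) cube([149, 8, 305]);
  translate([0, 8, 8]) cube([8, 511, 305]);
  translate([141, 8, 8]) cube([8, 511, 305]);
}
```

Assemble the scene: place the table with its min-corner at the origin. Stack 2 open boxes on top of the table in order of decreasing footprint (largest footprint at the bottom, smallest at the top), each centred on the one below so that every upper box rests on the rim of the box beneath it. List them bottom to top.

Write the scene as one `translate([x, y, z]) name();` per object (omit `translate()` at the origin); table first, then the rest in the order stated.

table();
translate([235, 83, 704]) open_box();
translate([243, 86, 781]) open_box_2();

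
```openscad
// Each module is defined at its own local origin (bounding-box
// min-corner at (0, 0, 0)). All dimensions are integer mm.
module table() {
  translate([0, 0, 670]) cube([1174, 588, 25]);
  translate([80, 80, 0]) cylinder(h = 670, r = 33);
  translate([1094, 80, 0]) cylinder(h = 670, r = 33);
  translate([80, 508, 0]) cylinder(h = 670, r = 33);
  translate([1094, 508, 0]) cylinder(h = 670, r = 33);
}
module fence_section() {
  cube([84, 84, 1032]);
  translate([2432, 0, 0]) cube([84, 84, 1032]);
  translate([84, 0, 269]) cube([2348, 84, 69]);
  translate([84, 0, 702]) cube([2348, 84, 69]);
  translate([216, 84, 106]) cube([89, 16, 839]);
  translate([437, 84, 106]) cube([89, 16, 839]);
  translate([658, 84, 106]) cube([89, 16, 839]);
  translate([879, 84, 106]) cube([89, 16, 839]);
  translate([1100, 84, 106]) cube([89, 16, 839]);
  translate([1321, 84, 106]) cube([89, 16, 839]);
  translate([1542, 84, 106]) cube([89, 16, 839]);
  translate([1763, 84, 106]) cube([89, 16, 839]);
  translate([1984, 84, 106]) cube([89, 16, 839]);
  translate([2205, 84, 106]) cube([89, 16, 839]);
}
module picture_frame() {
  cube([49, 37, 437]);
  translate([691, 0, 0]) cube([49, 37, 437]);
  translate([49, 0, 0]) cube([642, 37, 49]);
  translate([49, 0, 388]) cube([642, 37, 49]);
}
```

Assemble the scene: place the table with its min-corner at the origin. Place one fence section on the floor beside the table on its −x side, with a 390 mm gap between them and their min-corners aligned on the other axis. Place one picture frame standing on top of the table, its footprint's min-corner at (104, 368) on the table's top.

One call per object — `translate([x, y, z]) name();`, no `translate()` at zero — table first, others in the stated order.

table();
translate([-2906, 0, 0]) fence_section();
translate([104, 368, 695]) picture_frame();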